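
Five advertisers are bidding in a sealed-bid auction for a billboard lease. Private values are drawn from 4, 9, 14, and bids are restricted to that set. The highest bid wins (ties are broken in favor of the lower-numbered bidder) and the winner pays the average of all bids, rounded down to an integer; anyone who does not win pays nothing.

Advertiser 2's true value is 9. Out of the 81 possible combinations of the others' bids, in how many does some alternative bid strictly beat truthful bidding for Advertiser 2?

Others bid (4, 4, 4, 14): truth gives 0; bid 14 gives 1 > 0. Violating.
Others bid (4, 4, 14, 4): truth gives 0; bid 14 gives 1 > 0. Violating.
Others bid (4, 14, 4, 4): truth gives 0; bid 14 gives 1 > 0. Violating.
Others bid (9, 4, 4, 4): truth gives 0; bid 14 gives 2 > 0. Violating.
Others bid (4, 4, 4, 4): truth gives 4; no alternative beats it.
Others bid (4, 4, 4, 9): truth gives 3; no alternative beats it.
(Checking all 81 profiles: 7 have a profitable deviation, 74 do not.)

7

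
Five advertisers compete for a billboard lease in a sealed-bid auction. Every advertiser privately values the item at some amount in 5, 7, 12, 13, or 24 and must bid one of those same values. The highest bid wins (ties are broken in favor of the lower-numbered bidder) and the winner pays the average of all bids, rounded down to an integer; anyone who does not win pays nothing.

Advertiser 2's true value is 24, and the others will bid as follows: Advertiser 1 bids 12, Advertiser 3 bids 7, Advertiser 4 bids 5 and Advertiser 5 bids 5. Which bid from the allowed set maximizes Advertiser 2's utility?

Bid 5: loses, pays 0, utility 0.
Bid 7: loses, pays 0, utility 0.
Bid 12: loses, pays 0, utility 0.
Bid 13: wins, pays 8, utility 24 - 8 = 16.
Bid 24: wins, pays 10, utility 24 - 10 = 14.
The best choice is 13 with utility 16.

13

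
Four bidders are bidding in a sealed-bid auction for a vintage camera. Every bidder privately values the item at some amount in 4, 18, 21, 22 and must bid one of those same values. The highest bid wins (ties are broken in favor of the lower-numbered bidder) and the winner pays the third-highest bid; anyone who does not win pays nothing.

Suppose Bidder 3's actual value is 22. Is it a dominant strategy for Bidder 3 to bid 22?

Check each profile of the others' bids and compare truth against every alternative bid.
Others bid (4, 4, 22): truth gives 18, best alternative gives 0.
Others bid (4, 21, 4): truth gives 18, best alternative gives 0.
Others bid (21, 4, 4): truth gives 18, best alternative gives 0.
Others bid (4, 18, 22): truth gives 4, best alternative gives 0.
Others bid (4, 21, 18): truth gives 4, best alternative gives 0.
Others bid (18, 4, 22): truth gives 4, best alternative gives 0.
(Remaining 58 profiles checked similarly; truth is weakly best in each.)
In every case the truthful bid is at least as good as any alternative, so it is a dominant strategy.

Yes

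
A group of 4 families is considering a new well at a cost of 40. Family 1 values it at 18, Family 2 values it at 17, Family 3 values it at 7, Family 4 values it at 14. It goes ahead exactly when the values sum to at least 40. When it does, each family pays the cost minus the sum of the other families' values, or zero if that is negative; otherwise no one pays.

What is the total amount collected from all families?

Total value 56 ≥ cost 40, so it is built.
Family 1: others sum to 38; max(0, 40 - 38) = 2.
Family 2: others sum to 39; max(0, 40 - 39) = 1.
Family 3: others sum to 49; max(0, 40 - 49) = 0.
Family 4: others sum to 42; max(0, 40 - 42) = 0.
Total collected = 2 + 1 + 0 + 0 = 3.

3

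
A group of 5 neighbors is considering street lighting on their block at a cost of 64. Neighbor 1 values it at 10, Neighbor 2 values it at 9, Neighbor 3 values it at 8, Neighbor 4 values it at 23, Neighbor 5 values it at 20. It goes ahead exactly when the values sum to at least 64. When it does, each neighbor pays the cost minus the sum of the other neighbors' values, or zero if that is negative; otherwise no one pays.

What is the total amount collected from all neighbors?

40

Total value 70 ≥ cost 64, so it is built.
Neighbor 1: others sum to 60; max(0, 64 - 60) = 4.
Neighbor 2: others sum to 61; max(0, 64 - 61) = 3.
Neighbor 3: others sum to 62; max(0, 64 - 62) = 2.
Neighbor 4: others sum to 47; max(0, 64 - 47) = 17.
Neighbor 5: others sum to 50; max(0, 64 - 50) = 14.
Total collected = 4 + 3 + 2 + 17 + 14 = 40.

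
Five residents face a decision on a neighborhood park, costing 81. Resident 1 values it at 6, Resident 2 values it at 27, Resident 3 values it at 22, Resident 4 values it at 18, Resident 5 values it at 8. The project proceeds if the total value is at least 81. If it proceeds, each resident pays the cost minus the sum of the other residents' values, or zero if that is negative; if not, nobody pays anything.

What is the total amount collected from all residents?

Total value 81 ≥ cost 81, so it is built.
Resident 1: others sum to 75; max(0, 81 - 75) = 6.
Resident 2: others sum to 54; max(0, 81 - 54) = 27.
Resident 3: others sum to 59; max(0, 81 - 59) = 22.
Resident 4: others sum to 63; max(0, 81 - 63) = 18.
Resident 5: others sum to 73; max(0, 81 - 73) = 8.
Total collected = 6 + 27 + 22 + 18 + 8 = 81.

81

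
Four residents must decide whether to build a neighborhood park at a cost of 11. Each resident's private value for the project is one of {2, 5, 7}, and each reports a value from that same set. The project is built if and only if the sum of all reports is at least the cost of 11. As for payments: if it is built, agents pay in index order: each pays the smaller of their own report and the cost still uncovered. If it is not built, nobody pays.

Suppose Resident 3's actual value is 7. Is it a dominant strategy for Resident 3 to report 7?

No

Consider the case where Resident 1 reports 2, Resident 2 reports 2 and Resident 4 reports 2.
Truthful report 7: project built, pays 7, utility 7 - 7 = 0.
Report 5 instead: project built, pays 5, utility 7 - 5 = 2.
Since 2 > 0, reporting 5 is strictly better here, so truthful reporting is not dominant.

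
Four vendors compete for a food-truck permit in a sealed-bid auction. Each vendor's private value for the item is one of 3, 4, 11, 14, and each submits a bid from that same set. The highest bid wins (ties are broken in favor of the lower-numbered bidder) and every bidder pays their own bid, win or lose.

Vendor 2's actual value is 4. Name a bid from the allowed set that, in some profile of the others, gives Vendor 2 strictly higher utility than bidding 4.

3

Suppose Vendor 1 bids 3, Vendor 3 bids 3 and Vendor 4 bids 11.
Bid 4: loses but pays 4, utility -4.
Bid 3: loses but pays 3, utility -3.
So bidding 3 beats truth here (-3 > -4).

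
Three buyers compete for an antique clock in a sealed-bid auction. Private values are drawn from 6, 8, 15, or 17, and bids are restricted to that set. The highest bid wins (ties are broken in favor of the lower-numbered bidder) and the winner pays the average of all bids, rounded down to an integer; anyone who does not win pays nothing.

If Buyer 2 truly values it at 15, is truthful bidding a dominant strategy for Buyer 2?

No

Consider the case where Buyer 1 bids 6 and Buyer 3 bids 6.
Truthful bid 15: wins, pays 9, utility 15 - 9 = 6.
Bid 8 instead: wins, pays 6, utility 15 - 6 = 9.
Since 9 > 6, bidding 8 is strictly better here, so truthful bidding is not dominant.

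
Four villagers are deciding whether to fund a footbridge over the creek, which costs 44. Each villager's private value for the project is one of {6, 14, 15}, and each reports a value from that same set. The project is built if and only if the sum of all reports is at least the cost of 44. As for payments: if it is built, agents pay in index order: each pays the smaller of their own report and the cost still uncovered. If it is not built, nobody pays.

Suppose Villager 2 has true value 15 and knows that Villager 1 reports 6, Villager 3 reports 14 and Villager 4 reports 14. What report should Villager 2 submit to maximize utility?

14

Report 6: project not built, utility 0.
Report 14: project built, pays 14, utility 15 - 14 = 1.
Report 15: project built, pays 15, utility 15 - 15 = 0.
The best choice is 14 with utility 1.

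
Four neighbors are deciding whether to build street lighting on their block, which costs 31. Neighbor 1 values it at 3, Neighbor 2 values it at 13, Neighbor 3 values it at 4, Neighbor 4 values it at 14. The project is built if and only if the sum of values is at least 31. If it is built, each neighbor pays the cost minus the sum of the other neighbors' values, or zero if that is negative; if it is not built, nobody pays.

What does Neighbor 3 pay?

1

Total value 34 ≥ cost 31, so the project is built.
The other neighbors' values sum to 30.
Cost minus that sum is 31 - 30 = 1.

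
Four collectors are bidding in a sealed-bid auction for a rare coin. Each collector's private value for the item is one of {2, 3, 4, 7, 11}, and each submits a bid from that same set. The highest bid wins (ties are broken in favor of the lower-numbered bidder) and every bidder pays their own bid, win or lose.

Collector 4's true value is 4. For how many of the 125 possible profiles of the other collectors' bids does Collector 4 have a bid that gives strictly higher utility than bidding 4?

118

Others bid (2, 2, 2): truth gives 0; bid 3 gives 1 > 0. Violating.
Others bid (2, 2, 4): truth gives -4; bid 2 gives -2 > -4. Violating.
Others bid (2, 2, 7): truth gives -4; bid 2 gives -2 > -4. Violating.
Others bid (2, 2, 11): truth gives -4; bid 2 gives -2 > -4. Violating.
Others bid (2, 2, 3): truth gives 0; no alternative beats it.
Others bid (2, 3, 2): truth gives 0; no alternative beats it.
(Checking all 125 profiles: 118 have a profitable deviation, 7 do not.)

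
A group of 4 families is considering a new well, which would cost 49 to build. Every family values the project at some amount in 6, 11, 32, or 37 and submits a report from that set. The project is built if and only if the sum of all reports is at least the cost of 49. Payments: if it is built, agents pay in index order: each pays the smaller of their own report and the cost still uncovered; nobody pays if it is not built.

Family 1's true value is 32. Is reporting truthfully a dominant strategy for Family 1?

Consider the case where Family 2 reports 6, Family 3 reports 6 and Family 4 reports 32.
Truthful report 32: project built, pays 32, utility 32 - 32 = 0.
Report 6 instead: project built, pays 6, utility 32 - 6 = 26.
Since 26 > 0, reporting 6 is strictly better here, so truthful reporting is not dominant.

No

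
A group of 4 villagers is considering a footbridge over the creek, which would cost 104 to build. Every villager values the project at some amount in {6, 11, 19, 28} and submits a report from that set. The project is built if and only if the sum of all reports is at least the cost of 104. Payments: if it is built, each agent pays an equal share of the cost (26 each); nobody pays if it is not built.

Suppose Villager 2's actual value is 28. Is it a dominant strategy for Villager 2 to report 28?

Check each profile of the others' reports and compare truth against every alternative report.
Others report (28, 28, 28): truth gives 2, best alternative gives 0.
Others report (6, 6, 6): truth gives 0, best alternative gives 0.
Others report (6, 6, 11): truth gives 0, best alternative gives 0.
Others report (6, 6, 19): truth gives 0, best alternative gives 0.
Others report (6, 6, 28): truth gives 0, best alternative gives 0.
Others report (6, 11, 6): truth gives 0, best alternative gives 0.
(Remaining 58 profiles checked similarly; truth is weakly best in each.)
In every case the truthful report is at least as good as any alternative, so it is a dominant strategy.

Yes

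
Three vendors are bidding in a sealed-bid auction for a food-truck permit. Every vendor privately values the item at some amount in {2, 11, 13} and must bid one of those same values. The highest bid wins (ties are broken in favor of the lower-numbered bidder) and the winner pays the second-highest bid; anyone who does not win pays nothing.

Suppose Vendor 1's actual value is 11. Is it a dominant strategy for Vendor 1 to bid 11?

Check each profile of the others' bids and compare truth against every alternative bid.
Others bid (2, 2): truth gives 9, best alternative gives 9.
Others bid (2, 11): truth gives 0, best alternative gives 0.
Others bid (2, 13): truth gives 0, best alternative gives 0.
Others bid (11, 2): truth gives 0, best alternative gives 0.
Others bid (11, 11): truth gives 0, best alternative gives 0.
Others bid (11, 13): truth gives 0, best alternative gives 0.
(Remaining 3 profiles checked similarly; truth is weakly best in each.)
In every case the truthful bid is at least as good as any alternative, so it is a dominant strategy.

Yes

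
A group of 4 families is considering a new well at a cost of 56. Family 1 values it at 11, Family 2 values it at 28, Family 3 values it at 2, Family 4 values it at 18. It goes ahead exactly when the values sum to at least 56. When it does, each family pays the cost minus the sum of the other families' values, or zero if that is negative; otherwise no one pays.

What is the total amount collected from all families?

Total value 59 ≥ cost 56, so it is built.
Family 1: others sum to 48; max(0, 56 - 48) = 8.
Family 2: others sum to 31; max(0, 56 - 31) = 25.
Family 3: others sum to 57; max(0, 56 - 57) = 0.
Family 4: others sum to 41; max(0, 56 - 41) = 15.
Total collected = 8 + 25 + 0 + 15 = 48.

48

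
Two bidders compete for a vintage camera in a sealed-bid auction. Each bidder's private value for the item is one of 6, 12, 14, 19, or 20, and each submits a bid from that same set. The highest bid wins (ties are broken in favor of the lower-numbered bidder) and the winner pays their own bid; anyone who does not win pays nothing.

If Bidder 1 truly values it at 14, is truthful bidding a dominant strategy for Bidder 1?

No

Consider the case where Bidder 2 bids 6.
Truthful bid 14: wins, pays 14, utility 14 - 14 = 0.
Bid 6 instead: wins, pays 6, utility 14 - 6 = 8.
Since 8 > 0, bidding 6 is strictly better here, so truthful bidding is not dominant.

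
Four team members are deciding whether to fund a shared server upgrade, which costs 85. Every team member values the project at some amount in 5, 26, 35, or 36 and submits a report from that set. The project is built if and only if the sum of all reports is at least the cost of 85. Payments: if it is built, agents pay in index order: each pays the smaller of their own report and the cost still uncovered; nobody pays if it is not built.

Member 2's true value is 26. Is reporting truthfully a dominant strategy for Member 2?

No

Consider the case where Member 1 reports 26, Member 3 reports 26 and Member 4 reports 35.
Truthful report 26: project built, pays 26, utility 26 - 26 = 0.
Report 5 instead: project built, pays 5, utility 26 - 5 = 21.
Since 21 > 0, reporting 5 is strictly better here, so truthful reporting is not dominant.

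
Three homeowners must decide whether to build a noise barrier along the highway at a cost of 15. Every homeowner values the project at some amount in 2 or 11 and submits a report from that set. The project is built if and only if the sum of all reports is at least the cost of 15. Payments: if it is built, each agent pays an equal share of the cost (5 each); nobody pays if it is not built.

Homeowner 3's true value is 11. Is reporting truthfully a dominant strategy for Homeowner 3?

Check each profile of the others' reports and compare truth against every alternative report.
Others report (2, 2): truth gives 6, best alternative gives 0.
Others report (2, 11): truth gives 6, best alternative gives 6.
Others report (11, 2): truth gives 6, best alternative gives 6.
Others report (11, 11): truth gives 6, best alternative gives 6.
In every case the truthful report is at least as good as any alternative, so it is a dominant strategy.

Yes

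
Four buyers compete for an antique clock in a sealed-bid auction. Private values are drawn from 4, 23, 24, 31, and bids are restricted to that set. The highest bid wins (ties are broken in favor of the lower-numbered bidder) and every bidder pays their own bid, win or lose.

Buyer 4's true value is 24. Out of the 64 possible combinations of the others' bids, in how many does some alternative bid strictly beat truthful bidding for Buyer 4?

57

Others bid (4, 4, 4): truth gives 0; bid 23 gives 1 > 0. Violating.
Others bid (4, 4, 24): truth gives -24; bid 4 gives -4 > -24. Violating.
Others bid (4, 4, 31): truth gives -24; bid 4 gives -4 > -24. Violating.
Others bid (4, 23, 24): truth gives -24; bid 4 gives -4 > -24. Violating.
Others bid (4, 4, 23): truth gives 0; no alternative beats it.
Others bid (4, 23, 4): truth gives 0; no alternative beats it.
(Checking all 64 profiles: 57 have a profitable deviation, 7 do not.)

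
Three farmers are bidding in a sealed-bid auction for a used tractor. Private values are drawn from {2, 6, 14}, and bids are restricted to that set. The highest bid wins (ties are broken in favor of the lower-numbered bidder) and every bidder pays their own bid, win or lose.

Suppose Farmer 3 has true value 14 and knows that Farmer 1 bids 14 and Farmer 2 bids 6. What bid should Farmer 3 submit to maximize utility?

Bid 2: loses but pays 2, utility -2.
Bid 6: loses but pays 6, utility -6.
Bid 14: loses but pays 14, utility -14.
The best choice is 2 with utility -2.

2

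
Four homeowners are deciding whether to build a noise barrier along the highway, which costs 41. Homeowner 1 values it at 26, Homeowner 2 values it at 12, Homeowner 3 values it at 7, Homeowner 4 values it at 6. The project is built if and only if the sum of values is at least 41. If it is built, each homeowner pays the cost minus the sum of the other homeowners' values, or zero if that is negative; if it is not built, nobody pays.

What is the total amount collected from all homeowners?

18

Total value 51 ≥ cost 41, so it is built.
Homeowner 1: others sum to 25; max(0, 41 - 25) = 16.
Homeowner 2: others sum to 39; max(0, 41 - 39) = 2.
Homeowner 3: others sum to 44; max(0, 41 - 44) = 0.
Homeowner 4: others sum to 45; max(0, 41 - 45) = 0.
Total collected = 16 + 2 + 0 + 0 = 18.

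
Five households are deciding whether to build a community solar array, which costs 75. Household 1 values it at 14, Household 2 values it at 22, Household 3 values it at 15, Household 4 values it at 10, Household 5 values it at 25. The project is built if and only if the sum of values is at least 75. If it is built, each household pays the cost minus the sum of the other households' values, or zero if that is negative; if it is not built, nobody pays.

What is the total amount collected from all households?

Total value 86 ≥ cost 75, so it is built.
Household 1: others sum to 72; max(0, 75 - 72) = 3.
Household 2: others sum to 64; max(0, 75 - 64) = 11.
Household 3: others sum to 71; max(0, 75 - 71) = 4.
Household 4: others sum to 76; max(0, 75 - 76) = 0.
Household 5: others sum to 61; max(0, 75 - 61) = 14.
Total collected = 3 + 11 + 4 + 0 + 14 = 32.

32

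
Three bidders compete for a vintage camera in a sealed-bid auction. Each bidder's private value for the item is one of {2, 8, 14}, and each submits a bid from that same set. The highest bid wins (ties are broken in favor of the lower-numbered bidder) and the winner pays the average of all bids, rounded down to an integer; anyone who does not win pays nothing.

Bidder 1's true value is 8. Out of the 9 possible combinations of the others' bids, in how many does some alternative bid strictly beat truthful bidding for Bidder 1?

Others bid (2, 2): truth gives 4; bid 2 gives 6 > 4. Violating.
Others bid (2, 8): truth gives 2; no alternative beats it.
Others bid (2, 14): truth gives 0; no alternative beats it.
(Checking all 9 profiles: 1 has a profitable deviation, 8 do not.)

1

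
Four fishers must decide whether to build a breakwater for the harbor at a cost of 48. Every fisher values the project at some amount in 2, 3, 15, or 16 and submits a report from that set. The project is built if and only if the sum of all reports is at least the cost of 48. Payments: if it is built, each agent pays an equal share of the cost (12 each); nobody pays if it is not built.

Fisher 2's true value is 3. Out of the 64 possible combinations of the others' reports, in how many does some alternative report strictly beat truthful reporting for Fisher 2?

Others report (15, 15, 15): truth gives -9; report 2 gives 0 > -9. Violating.
Others report (2, 2, 2): truth gives 0; no alternative beats it.
Others report (2, 2, 3): truth gives 0; no alternative beats it.
(Checking all 64 profiles: 1 has a profitable deviation, 63 do not.)

1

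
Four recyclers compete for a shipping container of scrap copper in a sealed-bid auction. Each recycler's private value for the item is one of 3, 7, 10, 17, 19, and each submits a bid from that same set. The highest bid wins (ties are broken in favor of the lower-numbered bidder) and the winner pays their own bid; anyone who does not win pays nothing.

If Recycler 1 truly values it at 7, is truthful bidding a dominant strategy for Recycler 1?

No

Consider the case where Recycler 2 bids 3, Recycler 3 bids 3 and Recycler 4 bids 3.
Truthful bid 7: wins, pays 7, utility 7 - 7 = 0.
Bid 3 instead: wins, pays 3, utility 7 - 3 = 4.
Since 4 > 0, bidding 3 is strictly better here, so truthful bidding is not dominant.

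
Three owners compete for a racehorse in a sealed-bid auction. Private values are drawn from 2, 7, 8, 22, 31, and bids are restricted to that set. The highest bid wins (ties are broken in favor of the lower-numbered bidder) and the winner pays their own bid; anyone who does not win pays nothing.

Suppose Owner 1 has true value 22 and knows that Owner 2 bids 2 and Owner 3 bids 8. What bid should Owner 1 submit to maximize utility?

Bid 2: loses, pays 0, utility 0.
Bid 7: loses, pays 0, utility 0.
Bid 8: wins, pays 8, utility 22 - 8 = 14.
Bid 22: wins, pays 22, utility 22 - 22 = 0.
Bid 31: wins, pays 31, utility 22 - 31 = -9.
The best choice is 8 with utility 14.

8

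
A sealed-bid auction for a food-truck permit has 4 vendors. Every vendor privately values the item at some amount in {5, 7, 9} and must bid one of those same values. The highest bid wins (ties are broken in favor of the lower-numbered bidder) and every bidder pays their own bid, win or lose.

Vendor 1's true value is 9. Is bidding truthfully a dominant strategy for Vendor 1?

Consider the case where Vendor 2 bids 5, Vendor 3 bids 5 and Vendor 4 bids 5.
Truthful bid 9: wins, pays 9, utility 9 - 9 = 0.
Bid 5 instead: wins, pays 5, utility 9 - 5 = 4.
Since 4 > 0, bidding 5 is strictly better here, so truthful bidding is not dominant.

No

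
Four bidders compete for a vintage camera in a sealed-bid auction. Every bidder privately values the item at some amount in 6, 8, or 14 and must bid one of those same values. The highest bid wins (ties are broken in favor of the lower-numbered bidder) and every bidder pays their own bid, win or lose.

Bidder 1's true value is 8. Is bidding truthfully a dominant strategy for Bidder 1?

No

Consider the case where Bidder 2 bids 6, Bidder 3 bids 6 and Bidder 4 bids 6.
Truthful bid 8: wins, pays 8, utility 8 - 8 = 0.
Bid 6 instead: wins, pays 6, utility 8 - 6 = 2.
Since 2 > 0, bidding 6 is strictly better here, so truthful bidding is not dominant.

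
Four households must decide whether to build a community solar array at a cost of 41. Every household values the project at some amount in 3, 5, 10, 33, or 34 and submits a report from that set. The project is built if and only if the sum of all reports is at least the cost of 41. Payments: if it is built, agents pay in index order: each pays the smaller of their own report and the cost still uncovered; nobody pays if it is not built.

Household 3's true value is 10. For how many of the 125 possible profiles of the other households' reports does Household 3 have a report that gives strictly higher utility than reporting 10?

38

Others report (3, 3, 33): truth gives 0; report 3 gives 7 > 0. Violating.
Others report (3, 3, 34): truth gives 0; report 3 gives 7 > 0. Violating.
Others report (3, 5, 33): truth gives 0; report 3 gives 7 > 0. Violating.
Others report (3, 5, 34): truth gives 0; report 3 gives 7 > 0. Violating.
Others report (3, 3, 3): truth gives 0; no alternative beats it.
Others report (3, 3, 5): truth gives 0; no alternative beats it.
(Checking all 125 profiles: 38 have a profitable deviation, 87 do not.)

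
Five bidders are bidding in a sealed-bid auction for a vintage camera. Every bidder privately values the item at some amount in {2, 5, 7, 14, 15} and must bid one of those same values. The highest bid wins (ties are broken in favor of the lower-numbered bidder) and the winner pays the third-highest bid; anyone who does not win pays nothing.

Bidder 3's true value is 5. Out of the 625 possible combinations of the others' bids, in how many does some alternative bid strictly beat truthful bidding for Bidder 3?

12

Others bid (2, 2, 2, 7): truth gives 0; bid 7 gives 3 > 0. Violating.
Others bid (2, 2, 2, 14): truth gives 0; bid 14 gives 3 > 0. Violating.
Others bid (2, 2, 2, 15): truth gives 0; bid 15 gives 3 > 0. Violating.
Others bid (2, 2, 7, 2): truth gives 0; bid 7 gives 3 > 0. Violating.
Others bid (2, 2, 2, 2): truth gives 3; no alternative beats it.
Others bid (2, 2, 2, 5): truth gives 3; no alternative beats it.
(Checking all 625 profiles: 12 have a profitable deviation, 613 do not.)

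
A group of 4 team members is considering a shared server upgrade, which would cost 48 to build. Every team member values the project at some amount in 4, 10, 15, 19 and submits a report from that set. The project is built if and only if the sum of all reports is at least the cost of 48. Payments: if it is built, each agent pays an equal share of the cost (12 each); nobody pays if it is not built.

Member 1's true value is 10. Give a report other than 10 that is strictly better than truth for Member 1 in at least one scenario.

Suppose Member 2 reports 4, Member 3 reports 15 and Member 4 reports 19.
Report 10: project built, pays 12, utility 10 - 12 = -2.
Report 4: project not built, utility 0.
So reporting 4 beats truth here (0 > -2).

4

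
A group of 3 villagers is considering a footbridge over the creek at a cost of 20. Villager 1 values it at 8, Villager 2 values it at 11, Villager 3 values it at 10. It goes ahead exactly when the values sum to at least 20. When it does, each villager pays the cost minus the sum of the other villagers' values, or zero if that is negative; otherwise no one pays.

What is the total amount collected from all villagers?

3

Total value 29 ≥ cost 20, so it is built.
Villager 1: others sum to 21; max(0, 20 - 21) = 0.
Villager 2: others sum to 18; max(0, 20 - 18) = 2.
Villager 3: others sum to 19; max(0, 20 - 19) = 1.
Total collected = 0 + 2 + 1 = 3.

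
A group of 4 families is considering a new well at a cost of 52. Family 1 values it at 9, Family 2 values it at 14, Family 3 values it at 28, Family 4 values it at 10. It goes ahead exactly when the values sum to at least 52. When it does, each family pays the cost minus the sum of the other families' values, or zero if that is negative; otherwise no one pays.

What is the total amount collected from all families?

Total value 61 ≥ cost 52, so it is built.
Family 1: others sum to 52; max(0, 52 - 52) = 0.
Family 2: others sum to 47; max(0, 52 - 47) = 5.
Family 3: others sum to 33; max(0, 52 - 33) = 19.
Family 4: others sum to 51; max(0, 52 - 51) = 1.
Total collected = 0 + 5 + 19 + 1 = 25.

25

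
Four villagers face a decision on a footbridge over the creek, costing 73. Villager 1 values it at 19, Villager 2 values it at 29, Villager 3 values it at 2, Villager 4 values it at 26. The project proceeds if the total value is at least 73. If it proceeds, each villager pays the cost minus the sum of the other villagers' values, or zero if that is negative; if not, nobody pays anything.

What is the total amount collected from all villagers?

65

Total value 76 ≥ cost 73, so it is built.
Villager 1: others sum to 57; max(0, 73 - 57) = 16.
Villager 2: others sum to 47; max(0, 73 - 47) = 26.
Villager 3: others sum to 74; max(0, 73 - 74) = 0.
Villager 4: others sum to 50; max(0, 73 - 50) = 23.
Total collected = 16 + 26 + 0 + 23 = 65.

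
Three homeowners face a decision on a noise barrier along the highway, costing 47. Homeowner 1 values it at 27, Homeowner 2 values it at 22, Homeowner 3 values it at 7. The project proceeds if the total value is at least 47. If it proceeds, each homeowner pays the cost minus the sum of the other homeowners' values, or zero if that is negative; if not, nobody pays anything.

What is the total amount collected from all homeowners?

31

Total value 56 ≥ cost 47, so it is built.
Homeowner 1: others sum to 29; max(0, 47 - 29) = 18.
Homeowner 2: others sum to 34; max(0, 47 - 34) = 13.
Homeowner 3: others sum to 49; max(0, 47 - 49) = 0.
Total collected = 18 + 13 + 0 = 31.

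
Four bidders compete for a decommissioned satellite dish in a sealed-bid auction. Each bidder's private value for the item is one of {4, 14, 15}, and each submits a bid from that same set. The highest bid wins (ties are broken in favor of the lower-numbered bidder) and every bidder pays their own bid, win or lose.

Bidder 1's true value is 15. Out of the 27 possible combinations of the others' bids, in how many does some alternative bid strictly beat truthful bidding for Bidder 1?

Others bid (4, 4, 4): truth gives 0; bid 4 gives 11 > 0. Violating.
Others bid (4, 4, 14): truth gives 0; bid 14 gives 1 > 0. Violating.
Others bid (4, 14, 4): truth gives 0; bid 14 gives 1 > 0. Violating.
Others bid (4, 14, 14): truth gives 0; bid 14 gives 1 > 0. Violating.
Others bid (4, 4, 15): truth gives 0; no alternative beats it.
Others bid (4, 14, 15): truth gives 0; no alternative beats it.
(Checking all 27 profiles: 8 have a profitable deviation, 19 do not.)

8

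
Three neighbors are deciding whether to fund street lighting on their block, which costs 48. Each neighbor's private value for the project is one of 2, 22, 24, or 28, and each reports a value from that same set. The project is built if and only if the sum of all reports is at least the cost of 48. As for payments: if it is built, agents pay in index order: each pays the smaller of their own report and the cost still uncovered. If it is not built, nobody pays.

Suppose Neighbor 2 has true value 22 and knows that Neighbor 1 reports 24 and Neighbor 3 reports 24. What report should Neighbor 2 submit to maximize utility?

2

Report 2: project built, pays 2, utility 22 - 2 = 20.
Report 22: project built, pays 22, utility 22 - 22 = 0.
Report 24: project built, pays 24, utility 22 - 24 = -2.
Report 28: project built, pays 24, utility 22 - 24 = -2.
The best choice is 2 with utility 20.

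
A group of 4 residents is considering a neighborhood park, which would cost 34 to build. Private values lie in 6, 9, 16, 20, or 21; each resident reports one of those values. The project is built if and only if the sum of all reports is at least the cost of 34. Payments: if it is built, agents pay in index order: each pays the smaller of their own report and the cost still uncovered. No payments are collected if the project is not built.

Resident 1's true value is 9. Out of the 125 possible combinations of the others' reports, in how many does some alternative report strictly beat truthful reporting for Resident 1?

117

Others report (6, 6, 16): truth gives 0; report 6 gives 3 > 0. Violating.
Others report (6, 6, 20): truth gives 0; report 6 gives 3 > 0. Violating.
Others report (6, 6, 21): truth gives 0; report 6 gives 3 > 0. Violating.
Others report (6, 9, 16): truth gives 0; report 6 gives 3 > 0. Violating.
Others report (6, 6, 6): truth gives 0; no alternative beats it.
Others report (6, 6, 9): truth gives 0; no alternative beats it.
(Checking all 125 profiles: 117 have a profitable deviation, 8 do not.)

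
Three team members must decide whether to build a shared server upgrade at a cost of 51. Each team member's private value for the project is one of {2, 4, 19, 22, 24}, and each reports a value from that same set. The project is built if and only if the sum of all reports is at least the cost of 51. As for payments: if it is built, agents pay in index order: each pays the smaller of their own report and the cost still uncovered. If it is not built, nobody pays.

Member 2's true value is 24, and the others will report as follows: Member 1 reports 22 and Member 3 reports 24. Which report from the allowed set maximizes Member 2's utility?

Report 2: project not built, utility 0.
Report 4: project not built, utility 0.
Report 19: project built, pays 19, utility 24 - 19 = 5.
Report 22: project built, pays 22, utility 24 - 22 = 2.
Report 24: project built, pays 24, utility 24 - 24 = 0.
The best choice is 19 with utility 5.

19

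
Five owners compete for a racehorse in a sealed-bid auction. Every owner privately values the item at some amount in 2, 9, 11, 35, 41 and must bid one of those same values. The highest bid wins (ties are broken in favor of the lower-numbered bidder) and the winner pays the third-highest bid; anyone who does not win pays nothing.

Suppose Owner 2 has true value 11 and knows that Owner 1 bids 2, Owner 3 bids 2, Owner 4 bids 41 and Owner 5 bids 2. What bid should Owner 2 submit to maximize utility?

Bid 2: loses, pays 0, utility 0.
Bid 9: loses, pays 0, utility 0.
Bid 11: loses, pays 0, utility 0.
Bid 35: loses, pays 0, utility 0.
Bid 41: wins, pays 2, utility 11 - 2 = 9.
The best choice is 41 with utility 9.

41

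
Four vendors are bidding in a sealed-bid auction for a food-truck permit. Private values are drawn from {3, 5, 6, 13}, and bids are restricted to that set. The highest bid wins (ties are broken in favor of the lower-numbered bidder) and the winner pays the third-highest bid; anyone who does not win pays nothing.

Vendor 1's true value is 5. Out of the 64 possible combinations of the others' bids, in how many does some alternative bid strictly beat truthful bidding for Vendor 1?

Others bid (3, 3, 6): truth gives 0; bid 6 gives 2 > 0. Violating.
Others bid (3, 3, 13): truth gives 0; bid 13 gives 2 > 0. Violating.
Others bid (3, 6, 3): truth gives 0; bid 6 gives 2 > 0. Violating.
Others bid (3, 13, 3): truth gives 0; bid 13 gives 2 > 0. Violating.
Others bid (3, 3, 3): truth gives 2; no alternative beats it.
Others bid (3, 3, 5): truth gives 2; no alternative beats it.
(Checking all 64 profiles: 6 have a profitable deviation, 58 do not.)

6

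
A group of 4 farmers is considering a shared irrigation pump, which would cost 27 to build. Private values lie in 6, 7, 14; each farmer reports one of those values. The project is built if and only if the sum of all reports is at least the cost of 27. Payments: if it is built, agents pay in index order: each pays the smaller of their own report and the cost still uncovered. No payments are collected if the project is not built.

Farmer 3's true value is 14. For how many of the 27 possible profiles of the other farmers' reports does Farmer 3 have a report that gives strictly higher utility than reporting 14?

Others report (6, 6, 14): truth gives 0; report 6 gives 8 > 0. Violating.
Others report (6, 7, 7): truth gives 0; report 7 gives 7 > 0. Violating.
Others report (6, 7, 14): truth gives 0; report 6 gives 8 > 0. Violating.
Others report (6, 14, 6): truth gives 7; report 6 gives 8 > 7. Violating.
Others report (6, 6, 6): truth gives 0; no alternative beats it.
Others report (6, 6, 7): truth gives 0; no alternative beats it.
(Checking all 27 profiles: 14 have a profitable deviation, 13 do not.)

14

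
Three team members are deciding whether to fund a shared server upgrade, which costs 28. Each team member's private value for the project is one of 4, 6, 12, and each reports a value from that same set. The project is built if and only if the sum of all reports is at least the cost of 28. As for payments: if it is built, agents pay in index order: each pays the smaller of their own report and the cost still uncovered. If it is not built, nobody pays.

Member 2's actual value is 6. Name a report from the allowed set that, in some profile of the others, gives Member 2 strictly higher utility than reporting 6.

Suppose Member 1 reports 12 and Member 3 reports 12.
Report 6: project built, pays 6, utility 6 - 6 = 0.
Report 4: project built, pays 4, utility 6 - 4 = 2.
So reporting 4 beats truth here (2 > 0).

4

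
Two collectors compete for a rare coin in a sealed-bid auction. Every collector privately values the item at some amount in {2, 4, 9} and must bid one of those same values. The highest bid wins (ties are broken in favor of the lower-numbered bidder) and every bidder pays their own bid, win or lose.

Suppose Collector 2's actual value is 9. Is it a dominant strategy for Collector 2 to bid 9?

No

Consider the case where Collector 1 bids 2.
Truthful bid 9: wins, pays 9, utility 9 - 9 = 0.
Bid 4 instead: wins, pays 4, utility 9 - 4 = 5.
Since 5 > 0, bidding 4 is strictly better here, so truthful bidding is not dominant.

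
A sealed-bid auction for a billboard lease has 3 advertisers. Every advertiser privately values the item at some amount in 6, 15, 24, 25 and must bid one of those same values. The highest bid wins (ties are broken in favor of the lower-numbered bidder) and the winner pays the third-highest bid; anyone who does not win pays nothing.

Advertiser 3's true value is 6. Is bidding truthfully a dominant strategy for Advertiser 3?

Yes

Check each profile of the others' bids and compare truth against every alternative bid.
Others bid (6, 6): truth gives 0, best alternative gives 0.
Others bid (6, 15): truth gives 0, best alternative gives 0.
Others bid (6, 24): truth gives 0, best alternative gives 0.
Others bid (6, 25): truth gives 0, best alternative gives 0.
Others bid (15, 6): truth gives 0, best alternative gives 0.
Others bid (15, 15): truth gives 0, best alternative gives 0.
(Remaining 10 profiles checked similarly; truth is weakly best in each.)
In every case the truthful bid is at least as good as any alternative, so it is a dominant strategy.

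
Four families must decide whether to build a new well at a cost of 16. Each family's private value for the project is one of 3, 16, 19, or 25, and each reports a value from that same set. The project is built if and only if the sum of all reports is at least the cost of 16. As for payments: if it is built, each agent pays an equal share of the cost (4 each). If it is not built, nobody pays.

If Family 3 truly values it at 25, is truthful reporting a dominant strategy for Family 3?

Yes

Check each profile of the others' reports and compare truth against every alternative report.
Others report (3, 3, 3): truth gives 21, best alternative gives 21.
Others report (3, 3, 16): truth gives 21, best alternative gives 21.
Others report (3, 3, 19): truth gives 21, best alternative gives 21.
Others report (3, 3, 25): truth gives 21, best alternative gives 21.
Others report (3, 16, 3): truth gives 21, best alternative gives 21.
Others report (3, 16, 16): truth gives 21, best alternative gives 21.
(Remaining 58 profiles checked similarly; truth is weakly best in each.)
In every case the truthful report is at least as good as any alternative, so it is a dominant strategy.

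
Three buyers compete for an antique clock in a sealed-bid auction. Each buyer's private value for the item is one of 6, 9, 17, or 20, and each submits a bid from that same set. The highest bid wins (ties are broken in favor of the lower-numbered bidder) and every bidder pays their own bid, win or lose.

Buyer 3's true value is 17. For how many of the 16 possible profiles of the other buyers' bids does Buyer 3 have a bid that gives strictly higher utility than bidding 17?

13

Others bid (6, 6): truth gives 0; bid 9 gives 8 > 0. Violating.
Others bid (6, 17): truth gives -17; bid 20 gives -3 > -17. Violating.
Others bid (6, 20): truth gives -17; bid 6 gives -6 > -17. Violating.
Others bid (9, 17): truth gives -17; bid 20 gives -3 > -17. Violating.
Others bid (6, 9): truth gives 0; no alternative beats it.
Others bid (9, 6): truth gives 0; no alternative beats it.
(Checking all 16 profiles: 13 have a profitable deviation, 3 do not.)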